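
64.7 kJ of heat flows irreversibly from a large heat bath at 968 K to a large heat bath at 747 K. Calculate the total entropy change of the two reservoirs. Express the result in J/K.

ΔS_total = 19.8 J/K

ΔS_hot = −Q/T_H = −64700/968 = -66.84 J/K and ΔS_cold = +Q/T_C = 64700/747 = 86.61 J/K.
ΔS_total = -66.84 + 86.61 = 19.8 J/K, positive as the second law requires.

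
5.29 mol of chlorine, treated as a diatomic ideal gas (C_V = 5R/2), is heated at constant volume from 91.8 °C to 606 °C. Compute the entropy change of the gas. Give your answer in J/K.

ΔS = 96.7 J/K

In kelvin: T₁ = 364.95 K, T₂ = 879.15 K. At constant volume, ΔS = nC_V ln(T₂/T₁) with C_V = 5R/2 = 20.79 J mol⁻¹ K⁻¹.
ΔS = 5.29 × 20.79 × ln(879.15/364.95) = 96.7 J/K.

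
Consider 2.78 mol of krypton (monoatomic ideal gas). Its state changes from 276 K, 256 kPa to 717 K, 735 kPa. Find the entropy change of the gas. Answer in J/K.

ΔS = 30.8 J/K

ΔS = nC_p ln(T₂/T₁) − nR ln(P₂/P₁), with C_p = 5R/2 = 20.79 J mol⁻¹ K⁻¹ for a monoatomic ideal gas.
ΔS = 2.78 × [20.79 × ln(717/276) − 8.314 × ln(735/256)] = 30.8 J/K.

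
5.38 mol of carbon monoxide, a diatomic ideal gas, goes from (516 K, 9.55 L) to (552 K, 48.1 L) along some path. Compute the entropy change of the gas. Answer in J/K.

Entropy is a state function: ΔS = nC_V ln(T₂/T₁) + nR ln(V₂/V₁), with C_V = 5R/2 = 20.79 J mol⁻¹ K⁻¹ for a diatomic ideal gas.
ΔS = 5.38 × [20.79 × ln(552/516) + 8.314 × ln(48.1/9.55)] = 79.9 J/K.

ΔS = 79.9 J/K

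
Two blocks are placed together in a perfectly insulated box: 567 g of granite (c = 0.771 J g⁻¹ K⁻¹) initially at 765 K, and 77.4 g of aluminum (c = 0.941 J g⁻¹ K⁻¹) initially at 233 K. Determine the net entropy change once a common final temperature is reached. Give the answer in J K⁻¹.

ΔS_total = 33.2 J/K

Energy balance: T_f = (m₁c₁T₁ + m₂c₂T₂)/(m₁c₁ + m₂c₂) = 689.02 K.
ΔS₁ = m₁c₁ ln(T_f/T₁) = 437.157 × ln(689.02/765) = -45.73 J/K.
ΔS₂ = m₂c₂ ln(T_f/T₂) = 72.8334 × ln(689.02/233) = 78.97 J/K.
ΔS_total = -45.73 + 78.97 = 33.2 J/K.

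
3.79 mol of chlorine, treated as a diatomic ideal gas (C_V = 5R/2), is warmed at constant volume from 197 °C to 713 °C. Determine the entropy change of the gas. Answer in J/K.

ΔS = 58.4 J/K

In kelvin: T₁ = 470.15 K, T₂ = 986.15 K. At constant volume, ΔS = nC_V ln(T₂/T₁) with C_V = 5R/2 = 20.79 J mol⁻¹ K⁻¹.
ΔS = 3.79 × 20.79 × ln(986.15/470.15) = 58.4 J/K.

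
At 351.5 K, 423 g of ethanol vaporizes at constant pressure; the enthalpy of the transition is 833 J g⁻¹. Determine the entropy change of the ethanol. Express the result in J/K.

ΔS = 1000 J/K

Heat absorbed by the substance: Q = mL = 423 × 833 = 352359 J.
At constant T, ΔS = Q_rev/T = 352359 / 351.5 = 1000 J/K.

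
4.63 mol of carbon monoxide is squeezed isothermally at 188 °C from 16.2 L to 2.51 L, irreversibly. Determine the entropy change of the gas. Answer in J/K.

ΔS_gas = -71.8 J/K

Entropy is a state function, so ΔS_gas depends only on the end states.
For an isothermal ideal gas ΔS_gas = nR ln(V₂/V₁) = 4.63 × 8.314 × ln(2.51/16.2) = -71.8 J/K.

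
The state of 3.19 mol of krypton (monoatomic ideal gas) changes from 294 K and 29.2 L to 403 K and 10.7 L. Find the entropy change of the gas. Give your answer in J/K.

Entropy is a state function: ΔS = nC_V ln(T₂/T₁) + nR ln(V₂/V₁), with C_V = 3R/2 = 12.47 J mol⁻¹ K⁻¹ for a monoatomic ideal gas.
ΔS = 3.19 × [12.47 × ln(403/294) + 8.314 × ln(10.7/29.2)] = -14.1 J/K.

ΔS = -14.1 J/K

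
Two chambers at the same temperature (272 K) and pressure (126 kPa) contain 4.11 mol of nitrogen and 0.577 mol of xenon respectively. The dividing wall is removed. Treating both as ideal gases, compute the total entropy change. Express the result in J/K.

Mole fractions: x_A = 4.11/4.69 = 0.877, x_B = 0.123.
ΔS_mix = −R(n_A ln x_A + n_B ln x_B) = −8.314 × (4.11 ln 0.877 + 0.577 ln 0.123) = 14.5 J/K.

ΔS_mix = 14.5 J/K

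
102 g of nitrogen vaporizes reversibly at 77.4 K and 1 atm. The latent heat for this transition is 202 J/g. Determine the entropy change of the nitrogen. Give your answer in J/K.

ΔS = 266 J/K

Heat absorbed by the substance: Q = mL = 102 × 202 = 20604 J.
At constant T, ΔS = Q_rev/T = 20604 / 77.4 = 266 J/K.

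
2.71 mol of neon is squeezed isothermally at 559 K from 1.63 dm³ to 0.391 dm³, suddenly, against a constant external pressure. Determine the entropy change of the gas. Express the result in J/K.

ΔS_gas = -32.2 J/K

Entropy is a state function, so ΔS_gas depends only on the end states.
For an isothermal ideal gas ΔS_gas = nR ln(V₂/V₁) = 2.71 × 8.314 × ln(0.391/1.63) = -32.2 J/K.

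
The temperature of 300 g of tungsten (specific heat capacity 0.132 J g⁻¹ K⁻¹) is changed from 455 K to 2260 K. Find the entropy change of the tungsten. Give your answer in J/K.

ΔS = 63.5 J/K

ΔS = ∫dQ_rev/T = m c ln(T₂/T₁) = 300 × 0.132 × ln(2260/455) = 63.5 J/K.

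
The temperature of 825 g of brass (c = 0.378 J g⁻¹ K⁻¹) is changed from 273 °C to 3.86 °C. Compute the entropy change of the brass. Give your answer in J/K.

In kelvin: T₁ = 546.15 K, T₂ = 277.01 K. ΔS = ∫dQ_rev/T = m c ln(T₂/T₁) = 825 × 0.378 × ln(277.01/546.15) = -212 J/K.

ΔS = -212 J/K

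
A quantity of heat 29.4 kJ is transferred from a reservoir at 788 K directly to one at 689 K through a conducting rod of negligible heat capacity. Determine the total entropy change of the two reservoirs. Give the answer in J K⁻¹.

ΔS_hot = −Q/T_H = −29400/788 = -37.31 J/K and ΔS_cold = +Q/T_C = 29400/689 = 42.67 J/K.
ΔS_total = -37.31 + 42.67 = 5.36 J/K, positive as the second law requires.

ΔS_total = 5.36 J/K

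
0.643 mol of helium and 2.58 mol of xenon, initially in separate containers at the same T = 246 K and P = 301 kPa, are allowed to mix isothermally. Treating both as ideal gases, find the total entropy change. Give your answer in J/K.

ΔS_mix = 13.4 J/K

Mole fractions: x_A = 0.643/3.22 = 0.2, x_B = 0.8.
ΔS_mix = −R(n_A ln x_A + n_B ln x_B) = −8.314 × (0.643 ln 0.2 + 2.58 ln 0.8) = 13.4 J/K.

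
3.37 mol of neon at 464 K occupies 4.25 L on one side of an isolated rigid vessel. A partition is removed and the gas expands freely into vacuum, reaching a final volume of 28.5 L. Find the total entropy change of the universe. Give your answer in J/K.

For an ideal gas in free expansion Q = 0 and W = 0, so T is unchanged.
Entropy is a state function; using a reversible isothermal path, ΔS_gas = nR ln(V₂/V₁) = 3.37 × 8.314 × ln(28.5/4.25) = 53.3 J/K.
The insulated surroundings exchange no heat, so ΔS_surr = 0 and ΔS_universe = ΔS_gas.

ΔS_universe = 53.3 J/K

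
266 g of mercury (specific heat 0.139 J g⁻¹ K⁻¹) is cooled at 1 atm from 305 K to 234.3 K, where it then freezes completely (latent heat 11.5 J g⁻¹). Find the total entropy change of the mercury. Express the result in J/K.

ΔS = -22.8 J/K

Cooling step: ΔS₁ = m c ln(T_tr/T_i) = 266 × 0.139 × ln(234.3/305) = -9.75 J/K.
Phase change: ΔS₂ = −mL/T_tr = −266 × 11.5 / 234.3 = -13.06 J/K.
ΔS_total = (-9.75) + (-13.06) = -22.8 J/K.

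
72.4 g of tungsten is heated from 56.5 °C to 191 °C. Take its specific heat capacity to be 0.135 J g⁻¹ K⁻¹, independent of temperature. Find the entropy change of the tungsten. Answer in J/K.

ΔS = 3.34 J/K

In kelvin: T₁ = 329.65 K, T₂ = 464.15 K. ΔS = ∫dQ_rev/T = m c ln(T₂/T₁) = 72.4 × 0.135 × ln(464.15/329.65) = 3.34 J/K.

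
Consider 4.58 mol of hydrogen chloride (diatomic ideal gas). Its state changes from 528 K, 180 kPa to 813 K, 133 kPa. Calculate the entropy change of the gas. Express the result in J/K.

ΔS = nC_p ln(T₂/T₁) − nR ln(P₂/P₁), with C_p = 7R/2 = 29.1 J mol⁻¹ K⁻¹ for a diatomic ideal gas.
ΔS = 4.58 × [29.1 × ln(813/528) − 8.314 × ln(133/180)] = 69 J/K.

ΔS = 69 J/K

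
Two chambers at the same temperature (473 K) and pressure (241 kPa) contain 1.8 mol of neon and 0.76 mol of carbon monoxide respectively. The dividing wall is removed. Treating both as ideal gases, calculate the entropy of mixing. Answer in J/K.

Mole fractions: x_A = 1.8/2.56 = 0.703, x_B = 0.297.
ΔS_mix = −R(n_A ln x_A + n_B ln x_B) = −8.314 × (1.8 ln 0.703 + 0.76 ln 0.297) = 12.9 J/K.

ΔS_mix = 12.9 J/K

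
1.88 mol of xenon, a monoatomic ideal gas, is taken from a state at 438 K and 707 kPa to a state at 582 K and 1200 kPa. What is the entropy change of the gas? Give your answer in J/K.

ΔS = nC_p ln(T₂/T₁) − nR ln(P₂/P₁), with C_p = 5R/2 = 20.79 J mol⁻¹ K⁻¹ for a monoatomic ideal gas.
ΔS = 1.88 × [20.79 × ln(582/438) − 8.314 × ln(1200/707)] = 2.84 J/K.

ΔS = 2.84 J/K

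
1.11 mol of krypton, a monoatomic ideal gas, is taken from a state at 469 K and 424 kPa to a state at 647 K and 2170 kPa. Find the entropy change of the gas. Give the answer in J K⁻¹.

ΔS = -7.64 J/K

ΔS = nC_p ln(T₂/T₁) − nR ln(P₂/P₁), with C_p = 5R/2 = 20.79 J mol⁻¹ K⁻¹ for a monoatomic ideal gas.
ΔS = 1.11 × [20.79 × ln(647/469) − 8.314 × ln(2170/424)] = -7.64 J/K.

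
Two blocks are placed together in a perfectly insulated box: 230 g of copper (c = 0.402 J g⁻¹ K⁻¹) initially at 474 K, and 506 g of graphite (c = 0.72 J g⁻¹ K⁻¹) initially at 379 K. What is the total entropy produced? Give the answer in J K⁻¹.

Energy balance: T_f = (m₁c₁T₁ + m₂c₂T₂)/(m₁c₁ + m₂c₂) = 398.23 K.
ΔS₁ = m₁c₁ ln(T_f/T₁) = 92.46 × ln(398.23/474) = -16.1 J/K.
ΔS₂ = m₂c₂ ln(T_f/T₂) = 364.32 × ln(398.23/379) = 18.03 J/K.
ΔS_total = -16.1 + 18.03 = 1.93 J/K.

ΔS_total = 1.93 J/K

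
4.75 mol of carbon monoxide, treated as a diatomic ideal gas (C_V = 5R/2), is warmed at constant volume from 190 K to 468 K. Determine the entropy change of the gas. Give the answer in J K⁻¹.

ΔS = 89 J/K

At constant volume, ΔS = nC_V ln(T₂/T₁) with C_V = 5R/2 = 20.79 J mol⁻¹ K⁻¹.
ΔS = 4.75 × 20.79 × ln(468/190) = 89 J/K.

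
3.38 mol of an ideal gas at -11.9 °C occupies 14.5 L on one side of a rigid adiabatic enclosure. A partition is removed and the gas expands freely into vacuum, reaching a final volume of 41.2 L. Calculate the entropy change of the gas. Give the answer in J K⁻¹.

No heat is exchanged and no work is done, so the ideal-gas temperature stays constant.
Entropy is a state function; using a reversible isothermal path, ΔS_gas = nR ln(V₂/V₁) = 3.38 × 8.314 × ln(41.2/14.5) = 29.3 J/K.

ΔS_gas = 29.3 J/K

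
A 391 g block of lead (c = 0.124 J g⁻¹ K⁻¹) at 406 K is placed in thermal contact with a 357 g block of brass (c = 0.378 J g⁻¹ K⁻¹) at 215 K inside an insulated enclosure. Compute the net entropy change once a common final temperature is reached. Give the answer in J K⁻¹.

ΔS_total = 7.87 J/K

Energy balance: T_f = (m₁c₁T₁ + m₂c₂T₂)/(m₁c₁ + m₂c₂) = 265.48 K.
ΔS₁ = m₁c₁ ln(T_f/T₁) = 48.484 × ln(265.48/406) = -20.596 J/K.
ΔS₂ = m₂c₂ ln(T_f/T₂) = 134.946 × ln(265.48/215) = 28.463 J/K.
ΔS_total = -20.596 + 28.463 = 7.87 J/K.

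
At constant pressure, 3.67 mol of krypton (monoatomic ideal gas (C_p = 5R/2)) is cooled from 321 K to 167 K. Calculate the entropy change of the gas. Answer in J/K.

At constant pressure, ΔS = nC_p ln(T₂/T₁) with C_p = 5R/2 = 20.79 J mol⁻¹ K⁻¹.
ΔS = 3.67 × 20.79 × ln(167/321) = -49.8 J/K.

ΔS = -49.8 J/K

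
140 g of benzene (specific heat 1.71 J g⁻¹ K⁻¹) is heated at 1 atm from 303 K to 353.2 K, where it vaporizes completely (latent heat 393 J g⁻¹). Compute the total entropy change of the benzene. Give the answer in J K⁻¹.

Warming step: ΔS₁ = m c ln(T_tr/T_i) = 140 × 1.71 × ln(353.2/303) = 36.7 J/K.
Phase change: ΔS₂ = +mL/T_tr = 140 × 393 / 353.2 = 155.8 J/K.
ΔS_total = (36.7) + (155.8) = 192 J/K.

ΔS = 192 J/K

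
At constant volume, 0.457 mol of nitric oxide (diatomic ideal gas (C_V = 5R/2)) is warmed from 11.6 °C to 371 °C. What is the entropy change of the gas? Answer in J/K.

ΔS = 7.75 J/K

In kelvin: T₁ = 284.75 K, T₂ = 644.15 K. At constant volume, ΔS = nC_V ln(T₂/T₁) with C_V = 5R/2 = 20.79 J mol⁻¹ K⁻¹.
ΔS = 0.457 × 20.79 × ln(644.15/284.75) = 7.75 J/K.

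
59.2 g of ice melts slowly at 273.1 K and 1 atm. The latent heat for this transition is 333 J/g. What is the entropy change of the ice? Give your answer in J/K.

ΔS = 72.2 J/K

Heat absorbed by the substance: Q = mL = 59.2 × 333 = 19713.6 J.
At constant T, ΔS = Q_rev/T = 19713.6 / 273.1 = 72.2 J/K.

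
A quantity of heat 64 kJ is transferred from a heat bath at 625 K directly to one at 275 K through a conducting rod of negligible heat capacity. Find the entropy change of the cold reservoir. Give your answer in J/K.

The cold reservoir gains heat Q, so ΔS_cold = +Q/T_C = 64000/275 = 233 J/K.

ΔS_cold = 233 J/K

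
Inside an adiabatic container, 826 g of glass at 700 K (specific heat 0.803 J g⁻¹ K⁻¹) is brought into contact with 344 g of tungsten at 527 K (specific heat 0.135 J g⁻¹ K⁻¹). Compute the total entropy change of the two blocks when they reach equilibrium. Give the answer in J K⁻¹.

ΔS_total = 1.61 J/K

Energy balance: T_f = (m₁c₁T₁ + m₂c₂T₂)/(m₁c₁ + m₂c₂) = 688.68 K.
ΔS₁ = m₁c₁ ln(T_f/T₁) = 663.278 × ln(688.68/700) = -10.814 J/K.
ΔS₂ = m₂c₂ ln(T_f/T₂) = 46.44 × ln(688.68/527) = 12.426 J/K.
ΔS_total = -10.814 + 12.426 = 1.61 J/K.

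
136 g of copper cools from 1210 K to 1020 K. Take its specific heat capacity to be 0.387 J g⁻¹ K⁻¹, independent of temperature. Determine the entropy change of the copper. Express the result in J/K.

ΔS = -8.99 J/K

ΔS = ∫dQ_rev/T = m c ln(T₂/T₁) = 136 × 0.387 × ln(1020/1210) = -8.99 J/K.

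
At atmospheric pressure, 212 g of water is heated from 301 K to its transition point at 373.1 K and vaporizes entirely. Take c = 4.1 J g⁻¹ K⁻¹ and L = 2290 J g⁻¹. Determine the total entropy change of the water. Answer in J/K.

ΔS = 1490 J/K

Warming step: ΔS₁ = m c ln(T_tr/T_i) = 212 × 4.1 × ln(373.1/301) = 186.6 J/K.
Phase change: ΔS₂ = +mL/T_tr = 212 × 2290 / 373.1 = 1301 J/K.
ΔS_total = (186.6) + (1301) = 1490 J/K.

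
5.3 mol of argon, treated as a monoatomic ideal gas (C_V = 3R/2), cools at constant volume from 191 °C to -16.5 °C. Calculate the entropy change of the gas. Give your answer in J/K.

In kelvin: T₁ = 464.15 K, T₂ = 256.65 K. At constant volume, ΔS = nC_V ln(T₂/T₁) with C_V = 3R/2 = 12.47 J mol⁻¹ K⁻¹.
ΔS = 5.3 × 12.47 × ln(256.65/464.15) = -39.2 J/K.

ΔS = -39.2 J/K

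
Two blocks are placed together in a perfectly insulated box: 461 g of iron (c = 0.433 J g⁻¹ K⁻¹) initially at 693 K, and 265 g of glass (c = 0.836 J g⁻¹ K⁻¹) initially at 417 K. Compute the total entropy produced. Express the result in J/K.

Energy balance: T_f = (m₁c₁T₁ + m₂c₂T₂)/(m₁c₁ + m₂c₂) = 547.82 K.
ΔS₁ = m₁c₁ ln(T_f/T₁) = 199.613 × ln(547.82/693) = -46.93 J/K.
ΔS₂ = m₂c₂ ln(T_f/T₂) = 221.54 × ln(547.82/417) = 60.45 J/K.
ΔS_total = -46.93 + 60.45 = 13.5 J/K.

ΔS_total = 13.5 J/K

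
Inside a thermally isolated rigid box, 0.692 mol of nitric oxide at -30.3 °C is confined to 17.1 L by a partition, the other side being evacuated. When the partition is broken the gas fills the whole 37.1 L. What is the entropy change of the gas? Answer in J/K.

For an ideal gas in free expansion Q = 0 and W = 0, so T is unchanged.
Entropy is a state function; using a reversible isothermal path, ΔS_gas = nR ln(V₂/V₁) = 0.692 × 8.314 × ln(37.1/17.1) = 4.46 J/K.

ΔS_gas = 4.46 J/K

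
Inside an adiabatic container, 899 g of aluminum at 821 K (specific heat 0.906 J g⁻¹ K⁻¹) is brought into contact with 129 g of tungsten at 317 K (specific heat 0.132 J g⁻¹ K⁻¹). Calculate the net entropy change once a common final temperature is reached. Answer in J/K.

ΔS_total = 5.68 J/K

Energy balance: T_f = (m₁c₁T₁ + m₂c₂T₂)/(m₁c₁ + m₂c₂) = 810.68 K.
ΔS₁ = m₁c₁ ln(T_f/T₁) = 814.494 × ln(810.68/821) = -10.3041 J/K.
ΔS₂ = m₂c₂ ln(T_f/T₂) = 17.028 × ln(810.68/317) = 15.9888 J/K.
ΔS_total = -10.3041 + 15.9888 = 5.68 J/K.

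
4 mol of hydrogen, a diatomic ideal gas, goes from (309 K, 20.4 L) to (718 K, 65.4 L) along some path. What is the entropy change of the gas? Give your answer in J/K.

Entropy is a state function: ΔS = nC_V ln(T₂/T₁) + nR ln(V₂/V₁), with C_V = 5R/2 = 20.79 J mol⁻¹ K⁻¹ for a diatomic ideal gas.
ΔS = 4 × [20.79 × ln(718/309) + 8.314 × ln(65.4/20.4)] = 109 J/K.

ΔS = 109 J/K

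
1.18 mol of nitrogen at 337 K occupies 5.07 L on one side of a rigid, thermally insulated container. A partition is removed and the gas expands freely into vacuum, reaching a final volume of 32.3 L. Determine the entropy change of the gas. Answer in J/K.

No heat is exchanged and no work is done, so the ideal-gas temperature stays constant.
Entropy is a state function; using a reversible isothermal path, ΔS_gas = nR ln(V₂/V₁) = 1.18 × 8.314 × ln(32.3/5.07) = 18.2 J/K.

ΔS_gas = 18.2 J/K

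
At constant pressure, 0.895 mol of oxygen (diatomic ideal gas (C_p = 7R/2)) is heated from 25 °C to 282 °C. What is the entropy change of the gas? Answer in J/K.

ΔS = 16.2 J/K

In kelvin: T₁ = 298.15 K, T₂ = 555.15 K. At constant pressure, ΔS = nC_p ln(T₂/T₁) with C_p = 7R/2 = 29.1 J mol⁻¹ K⁻¹.
ΔS = 0.895 × 29.1 × ln(555.15/298.15) = 16.2 J/K.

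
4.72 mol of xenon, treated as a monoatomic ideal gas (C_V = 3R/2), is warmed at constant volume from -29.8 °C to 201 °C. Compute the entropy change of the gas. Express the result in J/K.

In kelvin: T₁ = 243.35 K, T₂ = 474.15 K. At constant volume, ΔS = nC_V ln(T₂/T₁) with C_V = 3R/2 = 12.47 J mol⁻¹ K⁻¹.
ΔS = 4.72 × 12.47 × ln(474.15/243.35) = 39.3 J/K.

ΔS = 39.3 J/K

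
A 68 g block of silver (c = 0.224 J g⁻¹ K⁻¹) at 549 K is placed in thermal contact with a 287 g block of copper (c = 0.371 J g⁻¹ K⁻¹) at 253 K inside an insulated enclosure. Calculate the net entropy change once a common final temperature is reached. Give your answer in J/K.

Energy balance: T_f = (m₁c₁T₁ + m₂c₂T₂)/(m₁c₁ + m₂c₂) = 290.04 K.
ΔS₁ = m₁c₁ ln(T_f/T₁) = 15.232 × ln(290.04/549) = -9.719 J/K.
ΔS₂ = m₂c₂ ln(T_f/T₂) = 106.477 × ln(290.04/253) = 14.55 J/K.
ΔS_total = -9.719 + 14.55 = 4.83 J/K.

ΔS_total = 4.83 J/K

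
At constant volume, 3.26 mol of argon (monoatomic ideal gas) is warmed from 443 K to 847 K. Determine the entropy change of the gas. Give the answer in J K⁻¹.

ΔS = 26.4 J/K

At constant volume, ΔS = nC_V ln(T₂/T₁) with C_V = 3R/2 = 12.47 J mol⁻¹ K⁻¹.
ΔS = 3.26 × 12.47 × ln(847/443) = 26.4 J/K.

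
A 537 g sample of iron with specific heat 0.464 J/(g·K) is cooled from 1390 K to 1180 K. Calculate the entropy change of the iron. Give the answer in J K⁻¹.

ΔS = ∫dQ_rev/T = m c ln(T₂/T₁) = 537 × 0.464 × ln(1180/1390) = -40.8 J/K.

ΔS = -40.8 J/K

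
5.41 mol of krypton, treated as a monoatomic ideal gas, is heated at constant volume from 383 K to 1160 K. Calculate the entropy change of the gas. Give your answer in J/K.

At constant volume, ΔS = nC_V ln(T₂/T₁) with C_V = 3R/2 = 12.47 J mol⁻¹ K⁻¹.
ΔS = 5.41 × 12.47 × ln(1160/383) = 74.8 J/K.

ΔS = 74.8 J/K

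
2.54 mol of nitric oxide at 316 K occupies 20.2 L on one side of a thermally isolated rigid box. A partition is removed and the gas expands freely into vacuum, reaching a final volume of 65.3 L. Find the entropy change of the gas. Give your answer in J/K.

ΔS_gas = 24.8 J/K

For an ideal gas in free expansion Q = 0 and W = 0, so T is unchanged.
Entropy is a state function; using a reversible isothermal path, ΔS_gas = nR ln(V₂/V₁) = 2.54 × 8.314 × ln(65.3/20.2) = 24.8 J/K.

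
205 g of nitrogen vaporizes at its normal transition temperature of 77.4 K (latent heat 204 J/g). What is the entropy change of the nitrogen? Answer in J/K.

ΔS = 540 J/K

Heat absorbed by the substance: Q = mL = 205 × 204 = 41820 J.
At constant T, ΔS = Q_rev/T = 41820 / 77.4 = 540 J/K.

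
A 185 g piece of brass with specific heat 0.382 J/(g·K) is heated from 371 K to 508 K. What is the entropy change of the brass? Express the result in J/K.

ΔS = ∫dQ_rev/T = m c ln(T₂/T₁) = 185 × 0.382 × ln(508/371) = 22.2 J/K.

ΔS = 22.2 J/K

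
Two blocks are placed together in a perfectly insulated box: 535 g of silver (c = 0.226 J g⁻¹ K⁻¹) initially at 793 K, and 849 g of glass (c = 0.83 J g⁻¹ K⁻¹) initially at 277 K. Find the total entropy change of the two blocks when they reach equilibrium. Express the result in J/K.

ΔS_total = 72 J/K

Energy balance: T_f = (m₁c₁T₁ + m₂c₂T₂)/(m₁c₁ + m₂c₂) = 352.57 K.
ΔS₁ = m₁c₁ ln(T_f/T₁) = 120.91 × ln(352.57/793) = -98.01 J/K.
ΔS₂ = m₂c₂ ln(T_f/T₂) = 704.67 × ln(352.57/277) = 170 J/K.
ΔS_total = -98.01 + 170 = 72 J/K.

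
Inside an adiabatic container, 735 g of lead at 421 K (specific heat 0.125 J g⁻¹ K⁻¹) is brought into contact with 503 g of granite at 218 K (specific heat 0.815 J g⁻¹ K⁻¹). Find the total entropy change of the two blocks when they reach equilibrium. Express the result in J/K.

ΔS_total = 18.5 J/K

Energy balance: T_f = (m₁c₁T₁ + m₂c₂T₂)/(m₁c₁ + m₂c₂) = 255.17 K.
ΔS₁ = m₁c₁ ln(T_f/T₁) = 91.875 × ln(255.17/421) = -46 J/K.
ΔS₂ = m₂c₂ ln(T_f/T₂) = 409.945 × ln(255.17/218) = 64.53 J/K.
ΔS_total = -46 + 64.53 = 18.5 J/K.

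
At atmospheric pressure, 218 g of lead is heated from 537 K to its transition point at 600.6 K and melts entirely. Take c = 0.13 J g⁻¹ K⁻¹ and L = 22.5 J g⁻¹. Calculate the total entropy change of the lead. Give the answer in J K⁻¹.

Warming step: ΔS₁ = m c ln(T_tr/T_i) = 218 × 0.13 × ln(600.6/537) = 3.172 J/K.
Phase change: ΔS₂ = +mL/T_tr = 218 × 22.5 / 600.6 = 8.167 J/K.
ΔS_total = (3.172) + (8.167) = 11.3 J/K.

ΔS = 11.3 J/K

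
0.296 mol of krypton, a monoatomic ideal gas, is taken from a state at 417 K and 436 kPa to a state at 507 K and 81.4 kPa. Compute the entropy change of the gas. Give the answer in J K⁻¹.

ΔS = nC_p ln(T₂/T₁) − nR ln(P₂/P₁), with C_p = 5R/2 = 20.79 J mol⁻¹ K⁻¹ for a monoatomic ideal gas.
ΔS = 0.296 × [20.79 × ln(507/417) − 8.314 × ln(81.4/436)] = 5.33 J/K.

ΔS = 5.33 J/K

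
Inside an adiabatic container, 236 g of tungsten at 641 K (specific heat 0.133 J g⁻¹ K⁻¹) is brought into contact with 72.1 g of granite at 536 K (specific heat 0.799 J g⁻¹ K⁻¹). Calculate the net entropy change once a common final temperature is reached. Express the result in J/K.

Energy balance: T_f = (m₁c₁T₁ + m₂c₂T₂)/(m₁c₁ + m₂c₂) = 573.03 K.
ΔS₁ = m₁c₁ ln(T_f/T₁) = 31.388 × ln(573.03/641) = -3.5182 J/K.
ΔS₂ = m₂c₂ ln(T_f/T₂) = 57.6079 × ln(573.03/536) = 3.8487 J/K.
ΔS_total = -3.5182 + 3.8487 = 0.33 J/K.

ΔS_total = 0.33 J/K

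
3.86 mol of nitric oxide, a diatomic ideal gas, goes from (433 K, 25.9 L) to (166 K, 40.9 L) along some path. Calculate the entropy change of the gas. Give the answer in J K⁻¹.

ΔS = -62.3 J/K

Entropy is a state function: ΔS = nC_V ln(T₂/T₁) + nR ln(V₂/V₁), with C_V = 5R/2 = 20.79 J mol⁻¹ K⁻¹ for a diatomic ideal gas.
ΔS = 3.86 × [20.79 × ln(166/433) + 8.314 × ln(40.9/25.9)] = -62.3 J/K.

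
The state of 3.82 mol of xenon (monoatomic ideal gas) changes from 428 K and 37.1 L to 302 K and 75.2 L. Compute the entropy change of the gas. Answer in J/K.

Entropy is a state function: ΔS = nC_V ln(T₂/T₁) + nR ln(V₂/V₁), with C_V = 3R/2 = 12.47 J mol⁻¹ K⁻¹ for a monoatomic ideal gas.
ΔS = 3.82 × [12.47 × ln(302/428) + 8.314 × ln(75.2/37.1)] = 5.83 J/K.

ΔS = 5.83 J/K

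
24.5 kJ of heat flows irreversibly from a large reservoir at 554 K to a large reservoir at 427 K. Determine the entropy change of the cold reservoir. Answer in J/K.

ΔS_cold = 57.4 J/K

The cold reservoir gains heat Q, so ΔS_cold = +Q/T_C = 24500/427 = 57.4 J/K.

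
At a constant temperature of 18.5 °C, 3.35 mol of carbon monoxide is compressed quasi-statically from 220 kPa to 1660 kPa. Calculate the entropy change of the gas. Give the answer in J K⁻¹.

ΔS_gas = -56.3 J/K

For an isothermal ideal gas ΔS_gas = nR ln(P₁/P₂) = 3.35 × 8.314 × ln(220/1660) = -56.3 J/K.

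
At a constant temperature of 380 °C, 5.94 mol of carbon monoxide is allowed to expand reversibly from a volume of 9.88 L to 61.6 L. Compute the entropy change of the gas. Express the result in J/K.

ΔS_gas = 90.4 J/K

For an isothermal ideal gas ΔS_gas = nR ln(V₂/V₁) = 5.94 × 8.314 × ln(61.6/9.88) = 90.4 J/K.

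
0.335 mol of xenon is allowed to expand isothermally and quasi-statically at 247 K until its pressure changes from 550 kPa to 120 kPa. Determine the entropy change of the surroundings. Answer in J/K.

For an isothermal ideal gas ΔS_gas = nR ln(P₁/P₂) = 0.335 × 8.314 × ln(550/120) = 4.24 J/K.
The process is reversible, so ΔS_surr = −ΔS_gas = -4.24 J/K and ΔS_universe = 0.

ΔS_surr = -4.24 J/K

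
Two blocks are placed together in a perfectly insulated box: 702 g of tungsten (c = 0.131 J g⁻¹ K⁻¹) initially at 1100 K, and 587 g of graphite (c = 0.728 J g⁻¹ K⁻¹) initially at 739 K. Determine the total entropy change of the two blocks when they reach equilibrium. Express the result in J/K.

ΔS_total = 6.51 J/K

Energy balance: T_f = (m₁c₁T₁ + m₂c₂T₂)/(m₁c₁ + m₂c₂) = 802.93 K.
ΔS₁ = m₁c₁ ln(T_f/T₁) = 91.962 × ln(802.93/1100) = -28.95 J/K.
ΔS₂ = m₂c₂ ln(T_f/T₂) = 427.336 × ln(802.93/739) = 35.46 J/K.
ΔS_total = -28.95 + 35.46 = 6.51 J/K.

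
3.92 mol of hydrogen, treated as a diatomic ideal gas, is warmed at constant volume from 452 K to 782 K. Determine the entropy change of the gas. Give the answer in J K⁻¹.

ΔS = 44.7 J/K

At constant volume, ΔS = nC_V ln(T₂/T₁) with C_V = 5R/2 = 20.79 J mol⁻¹ K⁻¹.
ΔS = 3.92 × 20.79 × ln(782/452) = 44.7 J/K.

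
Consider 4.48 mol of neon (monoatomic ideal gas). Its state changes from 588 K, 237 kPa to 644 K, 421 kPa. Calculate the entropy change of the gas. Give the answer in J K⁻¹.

ΔS = -12.9 J/K

ΔS = nC_p ln(T₂/T₁) − nR ln(P₂/P₁), with C_p = 5R/2 = 20.79 J mol⁻¹ K⁻¹ for a monoatomic ideal gas.
ΔS = 4.48 × [20.79 × ln(644/588) − 8.314 × ln(421/237)] = -12.9 J/K.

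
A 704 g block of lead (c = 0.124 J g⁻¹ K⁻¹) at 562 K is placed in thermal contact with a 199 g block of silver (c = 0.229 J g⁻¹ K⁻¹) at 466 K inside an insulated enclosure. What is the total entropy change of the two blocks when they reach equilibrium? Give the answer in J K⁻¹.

ΔS_total = 0.514 J/K

Energy balance: T_f = (m₁c₁T₁ + m₂c₂T₂)/(m₁c₁ + m₂c₂) = 529.07 K.
ΔS₁ = m₁c₁ ln(T_f/T₁) = 87.296 × ln(529.07/562) = -5.2704 J/K.
ΔS₂ = m₂c₂ ln(T_f/T₂) = 45.571 × ln(529.07/466) = 5.7849 J/K.
ΔS_total = -5.2704 + 5.7849 = 0.514 J/K.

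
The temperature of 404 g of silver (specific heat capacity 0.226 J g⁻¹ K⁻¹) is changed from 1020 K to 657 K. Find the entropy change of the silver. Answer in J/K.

ΔS = -40.2 J/K

ΔS = ∫dQ_rev/T = m c ln(T₂/T₁) = 404 × 0.226 × ln(657/1020) = -40.2 J/K.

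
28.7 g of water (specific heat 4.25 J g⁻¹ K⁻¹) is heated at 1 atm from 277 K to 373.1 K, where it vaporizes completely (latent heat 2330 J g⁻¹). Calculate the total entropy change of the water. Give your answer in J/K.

Warming step: ΔS₁ = m c ln(T_tr/T_i) = 28.7 × 4.25 × ln(373.1/277) = 36.33 J/K.
Phase change: ΔS₂ = +mL/T_tr = 28.7 × 2330 / 373.1 = 179.2 J/K.
ΔS_total = (36.33) + (179.2) = 216 J/K.

ΔS = 216 J/K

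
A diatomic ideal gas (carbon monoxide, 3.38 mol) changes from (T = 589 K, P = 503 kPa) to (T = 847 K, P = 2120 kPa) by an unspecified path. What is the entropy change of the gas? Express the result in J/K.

ΔS = -4.7 J/K

ΔS = nC_p ln(T₂/T₁) − nR ln(P₂/P₁), with C_p = 7R/2 = 29.1 J mol⁻¹ K⁻¹ for a diatomic ideal gas.
ΔS = 3.38 × [29.1 × ln(847/589) − 8.314 × ln(2120/503)] = -4.7 J/K.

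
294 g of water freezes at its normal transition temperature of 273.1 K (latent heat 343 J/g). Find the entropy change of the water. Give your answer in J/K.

ΔS = -369 J/K

Heat released by the substance: Q = −mL = −294 × 343 = −100842 J.
At constant T, ΔS = Q_rev/T = −100842 / 273.1 = -369 J/K.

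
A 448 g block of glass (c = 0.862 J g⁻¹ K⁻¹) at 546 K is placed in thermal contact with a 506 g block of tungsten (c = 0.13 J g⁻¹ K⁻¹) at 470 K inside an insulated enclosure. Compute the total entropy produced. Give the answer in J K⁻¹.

Energy balance: T_f = (m₁c₁T₁ + m₂c₂T₂)/(m₁c₁ + m₂c₂) = 534.94 K.
ΔS₁ = m₁c₁ ln(T_f/T₁) = 386.176 × ln(534.94/546) = -7.904 J/K.
ΔS₂ = m₂c₂ ln(T_f/T₂) = 65.78 × ln(534.94/470) = 8.513 J/K.
ΔS_total = -7.904 + 8.513 = 0.609 J/K.

ΔS_total = 0.609 J/K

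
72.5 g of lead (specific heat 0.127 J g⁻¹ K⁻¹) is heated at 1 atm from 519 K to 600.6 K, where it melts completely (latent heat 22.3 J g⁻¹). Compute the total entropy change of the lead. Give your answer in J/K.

ΔS = 4.04 J/K

Warming step: ΔS₁ = m c ln(T_tr/T_i) = 72.5 × 0.127 × ln(600.6/519) = 1.345 J/K.
Phase change: ΔS₂ = +mL/T_tr = 72.5 × 22.3 / 600.6 = 2.692 J/K.
ΔS_total = (1.345) + (2.692) = 4.04 J/K.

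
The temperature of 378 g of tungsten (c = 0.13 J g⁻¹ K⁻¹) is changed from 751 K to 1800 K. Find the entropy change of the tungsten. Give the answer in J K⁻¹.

ΔS = 43 J/K

ΔS = ∫dQ_rev/T = m c ln(T₂/T₁) = 378 × 0.13 × ln(1800/751) = 43 J/K.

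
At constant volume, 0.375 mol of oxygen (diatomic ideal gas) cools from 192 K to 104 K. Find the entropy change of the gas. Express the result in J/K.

ΔS = -4.78 J/K

At constant volume, ΔS = nC_V ln(T₂/T₁) with C_V = 5R/2 = 20.79 J mol⁻¹ K⁻¹.
ΔS = 0.375 × 20.79 × ln(104/192) = -4.78 J/K.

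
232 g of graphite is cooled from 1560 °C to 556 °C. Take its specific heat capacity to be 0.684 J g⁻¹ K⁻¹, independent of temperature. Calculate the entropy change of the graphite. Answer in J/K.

In kelvin: T₁ = 1833.15 K, T₂ = 829.15 K. ΔS = ∫dQ_rev/T = m c ln(T₂/T₁) = 232 × 0.684 × ln(829.15/1833.15) = -126 J/K.

ΔS = -126 J/K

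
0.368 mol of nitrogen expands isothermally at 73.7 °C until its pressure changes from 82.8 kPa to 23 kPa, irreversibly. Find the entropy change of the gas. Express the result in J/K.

Entropy is a state function, so ΔS_gas depends only on the end states.
For an isothermal ideal gas ΔS_gas = nR ln(P₁/P₂) = 0.368 × 8.314 × ln(82.8/23) = 3.92 J/K.

ΔS_gas = 3.92 J/K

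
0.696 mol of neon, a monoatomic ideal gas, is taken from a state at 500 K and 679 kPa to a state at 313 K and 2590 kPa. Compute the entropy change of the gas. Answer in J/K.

ΔS = -14.5 J/K

ΔS = nC_p ln(T₂/T₁) − nR ln(P₂/P₁), with C_p = 5R/2 = 20.79 J mol⁻¹ K⁻¹ for a monoatomic ideal gas.
ΔS = 0.696 × [20.79 × ln(313/500) − 8.314 × ln(2590/679)] = -14.5 J/K.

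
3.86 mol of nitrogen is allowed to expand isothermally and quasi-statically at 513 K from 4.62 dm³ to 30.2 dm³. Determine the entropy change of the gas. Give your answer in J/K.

ΔS_gas = 60.3 J/K

For an isothermal ideal gas ΔS_gas = nR ln(V₂/V₁) = 3.86 × 8.314 × ln(30.2/4.62) = 60.3 J/K.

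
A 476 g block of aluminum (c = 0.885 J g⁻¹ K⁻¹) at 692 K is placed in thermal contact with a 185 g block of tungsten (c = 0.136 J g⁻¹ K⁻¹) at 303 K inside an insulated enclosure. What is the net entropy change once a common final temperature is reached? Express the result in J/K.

ΔS_total = 6.41 J/K

Energy balance: T_f = (m₁c₁T₁ + m₂c₂T₂)/(m₁c₁ + m₂c₂) = 670.08 K.
ΔS₁ = m₁c₁ ln(T_f/T₁) = 421.26 × ln(670.08/692) = -13.56 J/K.
ΔS₂ = m₂c₂ ln(T_f/T₂) = 25.16 × ln(670.08/303) = 19.97 J/K.
ΔS_total = -13.56 + 19.97 = 6.41 J/K.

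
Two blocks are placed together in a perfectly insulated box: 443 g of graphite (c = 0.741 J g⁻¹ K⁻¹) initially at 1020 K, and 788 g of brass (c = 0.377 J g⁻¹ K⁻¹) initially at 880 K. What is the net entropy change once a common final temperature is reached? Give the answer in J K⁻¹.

Energy balance: T_f = (m₁c₁T₁ + m₂c₂T₂)/(m₁c₁ + m₂c₂) = 953.49 K.
ΔS₁ = m₁c₁ ln(T_f/T₁) = 328.263 × ln(953.49/1020) = -22.134 J/K.
ΔS₂ = m₂c₂ ln(T_f/T₂) = 297.076 × ln(953.49/880) = 23.828 J/K.
ΔS_total = -22.134 + 23.828 = 1.69 J/K.

ΔS_total = 1.69 J/K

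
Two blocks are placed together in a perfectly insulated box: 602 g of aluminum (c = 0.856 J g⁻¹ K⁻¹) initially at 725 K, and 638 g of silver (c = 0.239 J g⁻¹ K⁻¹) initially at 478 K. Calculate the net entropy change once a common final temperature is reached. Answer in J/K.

Energy balance: T_f = (m₁c₁T₁ + m₂c₂T₂)/(m₁c₁ + m₂c₂) = 668.6 K.
ΔS₁ = m₁c₁ ln(T_f/T₁) = 515.312 × ln(668.6/725) = -41.73 J/K.
ΔS₂ = m₂c₂ ln(T_f/T₂) = 152.482 × ln(668.6/478) = 51.17 J/K.
ΔS_total = -41.73 + 51.17 = 9.44 J/K.

ΔS_total = 9.44 J/K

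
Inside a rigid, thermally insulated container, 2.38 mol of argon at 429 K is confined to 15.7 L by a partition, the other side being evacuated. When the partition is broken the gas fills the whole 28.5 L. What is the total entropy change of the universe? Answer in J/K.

No heat is exchanged and no work is done, so the ideal-gas temperature stays constant.
Entropy is a state function; using a reversible isothermal path, ΔS_gas = nR ln(V₂/V₁) = 2.38 × 8.314 × ln(28.5/15.7) = 11.8 J/K.
The insulated surroundings exchange no heat, so ΔS_surr = 0 and ΔS_universe = ΔS_gas.

ΔS_universe = 11.8 J/K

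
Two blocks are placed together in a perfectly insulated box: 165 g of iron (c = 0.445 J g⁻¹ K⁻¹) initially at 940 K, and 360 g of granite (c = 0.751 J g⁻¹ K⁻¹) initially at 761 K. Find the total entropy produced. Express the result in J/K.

ΔS_total = 1.34 J/K

Energy balance: T_f = (m₁c₁T₁ + m₂c₂T₂)/(m₁c₁ + m₂c₂) = 799.23 K.
ΔS₁ = m₁c₁ ln(T_f/T₁) = 73.425 × ln(799.23/940) = -11.91 J/K.
ΔS₂ = m₂c₂ ln(T_f/T₂) = 270.36 × ln(799.23/761) = 13.25 J/K.
ΔS_total = -11.91 + 13.25 = 1.34 J/K.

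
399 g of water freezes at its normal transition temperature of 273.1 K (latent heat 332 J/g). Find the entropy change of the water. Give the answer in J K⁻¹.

ΔS = -485 J/K

Heat released by the substance: Q = −mL = −399 × 332 = −132468 J.
At constant T, ΔS = Q_rev/T = −132468 / 273.1 = -485 J/K.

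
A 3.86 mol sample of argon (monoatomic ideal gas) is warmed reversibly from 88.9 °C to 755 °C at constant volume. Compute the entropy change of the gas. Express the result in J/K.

ΔS = 50.2 J/K

In kelvin: T₁ = 362.05 K, T₂ = 1028.15 K. At constant volume, ΔS = nC_V ln(T₂/T₁) with C_V = 3R/2 = 12.47 J mol⁻¹ K⁻¹.
ΔS = 3.86 × 12.47 × ln(1028.15/362.05) = 50.2 J/K.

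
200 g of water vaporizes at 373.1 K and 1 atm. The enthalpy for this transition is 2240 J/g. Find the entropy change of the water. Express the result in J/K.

ΔS = 1200 J/K

Heat absorbed by the substance: Q = mL = 200 × 2240 = 448000 J.
At constant T, ΔS = Q_rev/T = 448000 / 373.1 = 1200 J/K.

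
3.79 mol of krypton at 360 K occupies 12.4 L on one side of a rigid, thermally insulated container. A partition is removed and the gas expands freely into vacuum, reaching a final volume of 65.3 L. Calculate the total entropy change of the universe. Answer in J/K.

ΔS_universe = 52.3 J/K

For an ideal gas in free expansion Q = 0 and W = 0, so T is unchanged.
Entropy is a state function; using a reversible isothermal path, ΔS_gas = nR ln(V₂/V₁) = 3.79 × 8.314 × ln(65.3/12.4) = 52.3 J/K.
The insulated surroundings exchange no heat, so ΔS_surr = 0 and ΔS_universe = ΔS_gas.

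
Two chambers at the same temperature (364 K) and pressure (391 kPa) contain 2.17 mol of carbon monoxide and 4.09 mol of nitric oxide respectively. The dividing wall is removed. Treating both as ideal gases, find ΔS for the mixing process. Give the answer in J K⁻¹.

Mole fractions: x_A = 2.17/6.26 = 0.347, x_B = 0.653.
ΔS_mix = −R(n_A ln x_A + n_B ln x_B) = −8.314 × (2.17 ln 0.347 + 4.09 ln 0.653) = 33.6 J/K.

ΔS_mix = 33.6 J/K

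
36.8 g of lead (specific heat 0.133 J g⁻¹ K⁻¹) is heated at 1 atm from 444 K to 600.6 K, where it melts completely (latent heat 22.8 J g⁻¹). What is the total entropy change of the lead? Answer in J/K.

Warming step: ΔS₁ = m c ln(T_tr/T_i) = 36.8 × 0.133 × ln(600.6/444) = 1.479 J/K.
Phase change: ΔS₂ = +mL/T_tr = 36.8 × 22.8 / 600.6 = 1.397 J/K.
ΔS_total = (1.479) + (1.397) = 2.88 J/K.

ΔS = 2.88 J/K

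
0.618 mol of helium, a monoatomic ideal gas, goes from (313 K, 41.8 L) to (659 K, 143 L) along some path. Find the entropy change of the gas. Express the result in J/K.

ΔS = 12.1 J/K

Entropy is a state function: ΔS = nC_V ln(T₂/T₁) + nR ln(V₂/V₁), with C_V = 3R/2 = 12.47 J mol⁻¹ K⁻¹ for a monoatomic ideal gas.
ΔS = 0.618 × [12.47 × ln(659/313) + 8.314 × ln(143/41.8)] = 12.1 J/K.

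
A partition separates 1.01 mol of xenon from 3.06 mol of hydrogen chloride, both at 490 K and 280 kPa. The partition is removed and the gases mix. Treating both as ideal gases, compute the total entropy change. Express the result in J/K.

Mole fractions: x_A = 1.01/4.07 = 0.248, x_B = 0.752.
ΔS_mix = −R(n_A ln x_A + n_B ln x_B) = −8.314 × (1.01 ln 0.248 + 3.06 ln 0.752) = 19 J/K.

ΔS_mix = 19 J/K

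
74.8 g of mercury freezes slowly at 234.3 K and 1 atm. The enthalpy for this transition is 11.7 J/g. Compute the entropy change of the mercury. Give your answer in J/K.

ΔS = -3.74 J/K

Heat released by the substance: Q = −mL = −74.8 × 11.7 = −875.16 J.
At constant T, ΔS = Q_rev/T = −875.16 / 234.3 = -3.74 J/K.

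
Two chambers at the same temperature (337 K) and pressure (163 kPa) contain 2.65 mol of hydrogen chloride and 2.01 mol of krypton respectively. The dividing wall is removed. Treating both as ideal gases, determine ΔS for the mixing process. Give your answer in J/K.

Mole fractions: x_A = 2.65/4.66 = 0.569, x_B = 0.431.
ΔS_mix = −R(n_A ln x_A + n_B ln x_B) = −8.314 × (2.65 ln 0.569 + 2.01 ln 0.431) = 26.5 J/K.

ΔS_mix = 26.5 J/K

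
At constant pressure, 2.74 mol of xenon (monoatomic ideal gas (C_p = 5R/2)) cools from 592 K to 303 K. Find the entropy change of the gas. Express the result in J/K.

At constant pressure, ΔS = nC_p ln(T₂/T₁) with C_p = 5R/2 = 20.79 J mol⁻¹ K⁻¹.
ΔS = 2.74 × 20.79 × ln(303/592) = -38.1 J/K.

ΔS = -38.1 J/K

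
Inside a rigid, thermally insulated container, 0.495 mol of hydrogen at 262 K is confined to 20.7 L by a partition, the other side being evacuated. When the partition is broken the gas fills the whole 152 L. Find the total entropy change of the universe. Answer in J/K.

ΔS_universe = 8.21 J/K

No heat is exchanged and no work is done, so the ideal-gas temperature stays constant.
Entropy is a state function; using a reversible isothermal path, ΔS_gas = nR ln(V₂/V₁) = 0.495 × 8.314 × ln(152/20.7) = 8.21 J/K.
The insulated surroundings exchange no heat, so ΔS_surr = 0 and ΔS_universe = ΔS_gas.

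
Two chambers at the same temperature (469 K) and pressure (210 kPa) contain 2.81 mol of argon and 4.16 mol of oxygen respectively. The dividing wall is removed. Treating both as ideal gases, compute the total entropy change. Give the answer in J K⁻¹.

ΔS_mix = 39.1 J/K

Mole fractions: x_A = 2.81/6.97 = 0.403, x_B = 0.597.
ΔS_mix = −R(n_A ln x_A + n_B ln x_B) = −8.314 × (2.81 ln 0.403 + 4.16 ln 0.597) = 39.1 J/K.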